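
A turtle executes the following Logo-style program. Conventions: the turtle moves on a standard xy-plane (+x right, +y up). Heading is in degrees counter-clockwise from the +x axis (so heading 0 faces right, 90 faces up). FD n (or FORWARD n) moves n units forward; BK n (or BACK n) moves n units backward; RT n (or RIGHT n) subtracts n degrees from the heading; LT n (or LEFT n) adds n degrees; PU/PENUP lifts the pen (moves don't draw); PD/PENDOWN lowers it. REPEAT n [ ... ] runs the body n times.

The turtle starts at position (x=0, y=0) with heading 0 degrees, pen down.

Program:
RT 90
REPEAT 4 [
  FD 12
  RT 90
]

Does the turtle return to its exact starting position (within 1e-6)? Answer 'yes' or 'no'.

Answer: yes

Derivation:
Executing turtle program step by step:
Start: pos=(0,0), heading=0, pen down
RT 90: heading 0 -> 270
REPEAT 4 [
  -- iteration 1/4 --
  FD 12: (0,0) -> (0,-12) [heading=270, draw]
  RT 90: heading 270 -> 180
  -- iteration 2/4 --
  FD 12: (0,-12) -> (-12,-12) [heading=180, draw]
  RT 90: heading 180 -> 90
  -- iteration 3/4 --
  FD 12: (-12,-12) -> (-12,0) [heading=90, draw]
  RT 90: heading 90 -> 0
  -- iteration 4/4 --
  FD 12: (-12,0) -> (0,0) [heading=0, draw]
  RT 90: heading 0 -> 270
]
Final: pos=(0,0), heading=270, 4 segment(s) drawn

Start position: (0, 0)
Final position: (0, 0)
Distance = 0; < 1e-6 -> CLOSED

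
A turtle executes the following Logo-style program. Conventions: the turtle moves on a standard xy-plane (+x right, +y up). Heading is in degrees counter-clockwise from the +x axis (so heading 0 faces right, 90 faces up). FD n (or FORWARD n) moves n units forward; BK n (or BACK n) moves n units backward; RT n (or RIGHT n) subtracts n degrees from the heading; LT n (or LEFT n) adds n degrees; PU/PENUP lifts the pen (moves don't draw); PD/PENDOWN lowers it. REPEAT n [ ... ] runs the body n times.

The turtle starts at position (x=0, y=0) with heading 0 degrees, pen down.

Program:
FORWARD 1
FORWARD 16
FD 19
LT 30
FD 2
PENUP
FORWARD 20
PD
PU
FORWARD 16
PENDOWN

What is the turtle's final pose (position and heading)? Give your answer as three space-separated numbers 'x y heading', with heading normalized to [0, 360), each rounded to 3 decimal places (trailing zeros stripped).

Answer: 68.909 19 30

Derivation:
Executing turtle program step by step:
Start: pos=(0,0), heading=0, pen down
FD 1: (0,0) -> (1,0) [heading=0, draw]
FD 16: (1,0) -> (17,0) [heading=0, draw]
FD 19: (17,0) -> (36,0) [heading=0, draw]
LT 30: heading 0 -> 30
FD 2: (36,0) -> (37.732,1) [heading=30, draw]
PU: pen up
FD 20: (37.732,1) -> (55.053,11) [heading=30, move]
PD: pen down
PU: pen up
FD 16: (55.053,11) -> (68.909,19) [heading=30, move]
PD: pen down
Final: pos=(68.909,19), heading=30, 4 segment(s) drawn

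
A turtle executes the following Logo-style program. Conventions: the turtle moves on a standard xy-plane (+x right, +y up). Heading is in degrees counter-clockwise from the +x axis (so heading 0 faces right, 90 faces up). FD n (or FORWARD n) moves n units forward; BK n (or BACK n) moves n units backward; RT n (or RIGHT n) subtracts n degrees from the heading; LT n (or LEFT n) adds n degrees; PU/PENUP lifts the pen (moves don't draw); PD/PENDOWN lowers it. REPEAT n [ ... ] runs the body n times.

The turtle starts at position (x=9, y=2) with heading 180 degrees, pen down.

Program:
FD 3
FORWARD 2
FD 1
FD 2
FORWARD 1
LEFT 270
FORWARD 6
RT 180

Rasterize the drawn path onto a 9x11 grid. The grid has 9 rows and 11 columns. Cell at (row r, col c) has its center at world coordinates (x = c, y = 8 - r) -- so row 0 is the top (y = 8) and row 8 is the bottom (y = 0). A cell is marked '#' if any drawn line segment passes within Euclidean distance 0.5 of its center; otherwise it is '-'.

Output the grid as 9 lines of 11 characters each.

Answer: #----------
#----------
#----------
#----------
#----------
#----------
##########-
-----------
-----------

Derivation:
Segment 0: (9,2) -> (6,2)
Segment 1: (6,2) -> (4,2)
Segment 2: (4,2) -> (3,2)
Segment 3: (3,2) -> (1,2)
Segment 4: (1,2) -> (0,2)
Segment 5: (0,2) -> (0,8)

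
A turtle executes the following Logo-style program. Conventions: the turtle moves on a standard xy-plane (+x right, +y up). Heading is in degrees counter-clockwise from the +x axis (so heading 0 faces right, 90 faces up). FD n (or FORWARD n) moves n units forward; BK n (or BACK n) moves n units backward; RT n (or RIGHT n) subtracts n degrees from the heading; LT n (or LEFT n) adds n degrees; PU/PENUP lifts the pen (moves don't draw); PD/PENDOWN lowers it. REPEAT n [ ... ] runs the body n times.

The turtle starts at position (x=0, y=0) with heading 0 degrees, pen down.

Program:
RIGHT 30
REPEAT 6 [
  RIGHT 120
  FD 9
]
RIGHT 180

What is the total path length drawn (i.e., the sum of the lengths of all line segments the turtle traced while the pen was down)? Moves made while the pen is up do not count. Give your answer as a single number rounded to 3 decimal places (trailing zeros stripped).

Executing turtle program step by step:
Start: pos=(0,0), heading=0, pen down
RT 30: heading 0 -> 330
REPEAT 6 [
  -- iteration 1/6 --
  RT 120: heading 330 -> 210
  FD 9: (0,0) -> (-7.794,-4.5) [heading=210, draw]
  -- iteration 2/6 --
  RT 120: heading 210 -> 90
  FD 9: (-7.794,-4.5) -> (-7.794,4.5) [heading=90, draw]
  -- iteration 3/6 --
  RT 120: heading 90 -> 330
  FD 9: (-7.794,4.5) -> (0,0) [heading=330, draw]
  -- iteration 4/6 --
  RT 120: heading 330 -> 210
  FD 9: (0,0) -> (-7.794,-4.5) [heading=210, draw]
  -- iteration 5/6 --
  RT 120: heading 210 -> 90
  FD 9: (-7.794,-4.5) -> (-7.794,4.5) [heading=90, draw]
  -- iteration 6/6 --
  RT 120: heading 90 -> 330
  FD 9: (-7.794,4.5) -> (0,0) [heading=330, draw]
]
RT 180: heading 330 -> 150
Final: pos=(0,0), heading=150, 6 segment(s) drawn

Segment lengths:
  seg 1: (0,0) -> (-7.794,-4.5), length = 9
  seg 2: (-7.794,-4.5) -> (-7.794,4.5), length = 9
  seg 3: (-7.794,4.5) -> (0,0), length = 9
  seg 4: (0,0) -> (-7.794,-4.5), length = 9
  seg 5: (-7.794,-4.5) -> (-7.794,4.5), length = 9
  seg 6: (-7.794,4.5) -> (0,0), length = 9
Total = 54

Answer: 54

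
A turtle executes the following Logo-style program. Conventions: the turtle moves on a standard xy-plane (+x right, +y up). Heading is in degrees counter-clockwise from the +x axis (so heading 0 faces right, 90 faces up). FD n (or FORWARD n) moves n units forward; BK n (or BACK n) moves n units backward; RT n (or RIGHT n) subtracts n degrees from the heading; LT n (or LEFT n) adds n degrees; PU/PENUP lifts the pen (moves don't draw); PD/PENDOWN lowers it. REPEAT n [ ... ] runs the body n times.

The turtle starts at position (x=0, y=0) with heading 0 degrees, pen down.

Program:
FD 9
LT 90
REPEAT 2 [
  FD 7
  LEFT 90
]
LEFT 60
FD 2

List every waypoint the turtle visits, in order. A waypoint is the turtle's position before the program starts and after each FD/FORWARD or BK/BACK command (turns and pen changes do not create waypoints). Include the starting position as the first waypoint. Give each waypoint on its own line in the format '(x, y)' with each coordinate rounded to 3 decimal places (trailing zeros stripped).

Executing turtle program step by step:
Start: pos=(0,0), heading=0, pen down
FD 9: (0,0) -> (9,0) [heading=0, draw]
LT 90: heading 0 -> 90
REPEAT 2 [
  -- iteration 1/2 --
  FD 7: (9,0) -> (9,7) [heading=90, draw]
  LT 90: heading 90 -> 180
  -- iteration 2/2 --
  FD 7: (9,7) -> (2,7) [heading=180, draw]
  LT 90: heading 180 -> 270
]
LT 60: heading 270 -> 330
FD 2: (2,7) -> (3.732,6) [heading=330, draw]
Final: pos=(3.732,6), heading=330, 4 segment(s) drawn
Waypoints (5 total):
(0, 0)
(9, 0)
(9, 7)
(2, 7)
(3.732, 6)

Answer: (0, 0)
(9, 0)
(9, 7)
(2, 7)
(3.732, 6)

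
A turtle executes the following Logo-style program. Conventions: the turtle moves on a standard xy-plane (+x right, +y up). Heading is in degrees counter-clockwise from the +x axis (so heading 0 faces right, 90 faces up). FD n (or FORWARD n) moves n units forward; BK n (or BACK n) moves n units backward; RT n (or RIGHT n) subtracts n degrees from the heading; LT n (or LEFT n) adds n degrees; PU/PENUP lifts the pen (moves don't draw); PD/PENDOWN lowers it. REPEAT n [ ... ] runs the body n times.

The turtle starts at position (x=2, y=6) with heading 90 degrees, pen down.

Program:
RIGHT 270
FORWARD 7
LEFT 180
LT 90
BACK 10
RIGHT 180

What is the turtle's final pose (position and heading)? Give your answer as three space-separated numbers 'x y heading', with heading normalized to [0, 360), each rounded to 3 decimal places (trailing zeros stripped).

Answer: -5 -4 270

Derivation:
Executing turtle program step by step:
Start: pos=(2,6), heading=90, pen down
RT 270: heading 90 -> 180
FD 7: (2,6) -> (-5,6) [heading=180, draw]
LT 180: heading 180 -> 0
LT 90: heading 0 -> 90
BK 10: (-5,6) -> (-5,-4) [heading=90, draw]
RT 180: heading 90 -> 270
Final: pos=(-5,-4), heading=270, 2 segment(s) drawn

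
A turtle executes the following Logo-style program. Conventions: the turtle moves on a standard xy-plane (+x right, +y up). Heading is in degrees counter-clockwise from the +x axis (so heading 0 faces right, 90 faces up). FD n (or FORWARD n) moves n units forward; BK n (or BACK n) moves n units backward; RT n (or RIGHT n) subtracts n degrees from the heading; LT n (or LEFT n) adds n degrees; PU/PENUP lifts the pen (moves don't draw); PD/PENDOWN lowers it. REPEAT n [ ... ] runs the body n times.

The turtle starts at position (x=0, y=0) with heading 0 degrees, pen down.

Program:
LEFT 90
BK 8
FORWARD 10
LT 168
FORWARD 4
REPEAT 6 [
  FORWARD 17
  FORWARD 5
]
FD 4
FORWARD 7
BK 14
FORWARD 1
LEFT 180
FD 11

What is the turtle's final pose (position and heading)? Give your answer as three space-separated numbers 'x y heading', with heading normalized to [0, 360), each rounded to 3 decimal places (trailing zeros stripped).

Executing turtle program step by step:
Start: pos=(0,0), heading=0, pen down
LT 90: heading 0 -> 90
BK 8: (0,0) -> (0,-8) [heading=90, draw]
FD 10: (0,-8) -> (0,2) [heading=90, draw]
LT 168: heading 90 -> 258
FD 4: (0,2) -> (-0.832,-1.913) [heading=258, draw]
REPEAT 6 [
  -- iteration 1/6 --
  FD 17: (-0.832,-1.913) -> (-4.366,-18.541) [heading=258, draw]
  FD 5: (-4.366,-18.541) -> (-5.406,-23.432) [heading=258, draw]
  -- iteration 2/6 --
  FD 17: (-5.406,-23.432) -> (-8.94,-40.06) [heading=258, draw]
  FD 5: (-8.94,-40.06) -> (-9.98,-44.951) [heading=258, draw]
  -- iteration 3/6 --
  FD 17: (-9.98,-44.951) -> (-13.514,-61.58) [heading=258, draw]
  FD 5: (-13.514,-61.58) -> (-14.554,-66.47) [heading=258, draw]
  -- iteration 4/6 --
  FD 17: (-14.554,-66.47) -> (-18.088,-83.099) [heading=258, draw]
  FD 5: (-18.088,-83.099) -> (-19.128,-87.99) [heading=258, draw]
  -- iteration 5/6 --
  FD 17: (-19.128,-87.99) -> (-22.662,-104.618) [heading=258, draw]
  FD 5: (-22.662,-104.618) -> (-23.702,-109.509) [heading=258, draw]
  -- iteration 6/6 --
  FD 17: (-23.702,-109.509) -> (-27.236,-126.137) [heading=258, draw]
  FD 5: (-27.236,-126.137) -> (-28.276,-131.028) [heading=258, draw]
]
FD 4: (-28.276,-131.028) -> (-29.108,-134.941) [heading=258, draw]
FD 7: (-29.108,-134.941) -> (-30.563,-141.788) [heading=258, draw]
BK 14: (-30.563,-141.788) -> (-27.652,-128.094) [heading=258, draw]
FD 1: (-27.652,-128.094) -> (-27.86,-129.072) [heading=258, draw]
LT 180: heading 258 -> 78
FD 11: (-27.86,-129.072) -> (-25.573,-118.312) [heading=78, draw]
Final: pos=(-25.573,-118.312), heading=78, 20 segment(s) drawn

Answer: -25.573 -118.312 78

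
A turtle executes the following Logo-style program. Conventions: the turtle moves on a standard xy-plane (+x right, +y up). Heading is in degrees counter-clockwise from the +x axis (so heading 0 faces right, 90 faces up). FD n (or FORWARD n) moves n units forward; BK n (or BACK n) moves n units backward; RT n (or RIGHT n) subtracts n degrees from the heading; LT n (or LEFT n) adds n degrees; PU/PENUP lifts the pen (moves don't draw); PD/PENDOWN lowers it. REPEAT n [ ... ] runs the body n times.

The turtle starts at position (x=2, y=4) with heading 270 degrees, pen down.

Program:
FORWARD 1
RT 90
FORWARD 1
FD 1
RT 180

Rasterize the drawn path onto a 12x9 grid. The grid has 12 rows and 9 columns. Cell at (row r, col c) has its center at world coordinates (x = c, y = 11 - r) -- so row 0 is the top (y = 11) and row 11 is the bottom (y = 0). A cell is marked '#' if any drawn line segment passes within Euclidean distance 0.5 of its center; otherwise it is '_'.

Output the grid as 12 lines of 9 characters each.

Answer: _________
_________
_________
_________
_________
_________
_________
__#______
###______
_________
_________
_________

Derivation:
Segment 0: (2,4) -> (2,3)
Segment 1: (2,3) -> (1,3)
Segment 2: (1,3) -> (-0,3)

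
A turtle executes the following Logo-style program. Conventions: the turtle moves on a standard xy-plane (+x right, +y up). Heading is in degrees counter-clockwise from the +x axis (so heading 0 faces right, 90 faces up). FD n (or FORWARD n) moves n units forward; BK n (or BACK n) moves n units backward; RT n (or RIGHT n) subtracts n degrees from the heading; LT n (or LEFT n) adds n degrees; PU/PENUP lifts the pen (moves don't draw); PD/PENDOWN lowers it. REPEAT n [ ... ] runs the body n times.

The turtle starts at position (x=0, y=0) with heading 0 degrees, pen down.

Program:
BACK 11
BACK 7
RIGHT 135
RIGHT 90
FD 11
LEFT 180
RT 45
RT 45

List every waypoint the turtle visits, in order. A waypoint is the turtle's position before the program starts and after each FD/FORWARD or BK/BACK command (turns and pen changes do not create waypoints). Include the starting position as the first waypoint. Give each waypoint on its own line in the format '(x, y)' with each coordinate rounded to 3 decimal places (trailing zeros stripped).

Executing turtle program step by step:
Start: pos=(0,0), heading=0, pen down
BK 11: (0,0) -> (-11,0) [heading=0, draw]
BK 7: (-11,0) -> (-18,0) [heading=0, draw]
RT 135: heading 0 -> 225
RT 90: heading 225 -> 135
FD 11: (-18,0) -> (-25.778,7.778) [heading=135, draw]
LT 180: heading 135 -> 315
RT 45: heading 315 -> 270
RT 45: heading 270 -> 225
Final: pos=(-25.778,7.778), heading=225, 3 segment(s) drawn
Waypoints (4 total):
(0, 0)
(-11, 0)
(-18, 0)
(-25.778, 7.778)

Answer: (0, 0)
(-11, 0)
(-18, 0)
(-25.778, 7.778)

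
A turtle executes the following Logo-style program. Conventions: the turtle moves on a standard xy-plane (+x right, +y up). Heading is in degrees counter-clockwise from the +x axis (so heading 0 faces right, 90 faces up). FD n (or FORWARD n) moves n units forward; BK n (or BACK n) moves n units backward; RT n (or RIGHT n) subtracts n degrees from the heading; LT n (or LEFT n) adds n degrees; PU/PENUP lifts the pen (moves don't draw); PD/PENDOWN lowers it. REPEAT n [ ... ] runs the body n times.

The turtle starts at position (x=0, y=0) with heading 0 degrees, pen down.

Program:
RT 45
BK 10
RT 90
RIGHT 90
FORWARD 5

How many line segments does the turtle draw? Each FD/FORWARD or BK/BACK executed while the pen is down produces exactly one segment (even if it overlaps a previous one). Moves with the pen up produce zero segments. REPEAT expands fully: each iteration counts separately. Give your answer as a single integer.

Answer: 2

Derivation:
Executing turtle program step by step:
Start: pos=(0,0), heading=0, pen down
RT 45: heading 0 -> 315
BK 10: (0,0) -> (-7.071,7.071) [heading=315, draw]
RT 90: heading 315 -> 225
RT 90: heading 225 -> 135
FD 5: (-7.071,7.071) -> (-10.607,10.607) [heading=135, draw]
Final: pos=(-10.607,10.607), heading=135, 2 segment(s) drawn
Segments drawn: 2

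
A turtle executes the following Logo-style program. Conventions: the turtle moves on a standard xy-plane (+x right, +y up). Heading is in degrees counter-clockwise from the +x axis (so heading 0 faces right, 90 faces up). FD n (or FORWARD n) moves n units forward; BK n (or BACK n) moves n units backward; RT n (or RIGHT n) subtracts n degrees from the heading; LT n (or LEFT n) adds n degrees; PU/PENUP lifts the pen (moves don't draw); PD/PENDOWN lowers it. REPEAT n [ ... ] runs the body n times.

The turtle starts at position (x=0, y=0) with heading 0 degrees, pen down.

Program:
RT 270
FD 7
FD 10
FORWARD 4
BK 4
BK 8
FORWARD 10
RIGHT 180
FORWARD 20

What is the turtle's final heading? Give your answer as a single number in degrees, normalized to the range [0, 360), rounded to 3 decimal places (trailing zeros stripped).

Answer: 270

Derivation:
Executing turtle program step by step:
Start: pos=(0,0), heading=0, pen down
RT 270: heading 0 -> 90
FD 7: (0,0) -> (0,7) [heading=90, draw]
FD 10: (0,7) -> (0,17) [heading=90, draw]
FD 4: (0,17) -> (0,21) [heading=90, draw]
BK 4: (0,21) -> (0,17) [heading=90, draw]
BK 8: (0,17) -> (0,9) [heading=90, draw]
FD 10: (0,9) -> (0,19) [heading=90, draw]
RT 180: heading 90 -> 270
FD 20: (0,19) -> (0,-1) [heading=270, draw]
Final: pos=(0,-1), heading=270, 7 segment(s) drawn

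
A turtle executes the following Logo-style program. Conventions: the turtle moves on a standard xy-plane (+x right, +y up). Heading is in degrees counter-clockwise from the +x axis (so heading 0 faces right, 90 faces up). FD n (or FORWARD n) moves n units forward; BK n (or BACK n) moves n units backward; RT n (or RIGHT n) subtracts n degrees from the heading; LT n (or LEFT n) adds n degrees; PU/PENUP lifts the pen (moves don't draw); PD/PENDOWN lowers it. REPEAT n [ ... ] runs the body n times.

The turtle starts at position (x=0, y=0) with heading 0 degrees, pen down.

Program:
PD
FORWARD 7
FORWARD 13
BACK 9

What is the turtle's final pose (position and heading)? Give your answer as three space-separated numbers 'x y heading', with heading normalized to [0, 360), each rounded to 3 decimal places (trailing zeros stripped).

Executing turtle program step by step:
Start: pos=(0,0), heading=0, pen down
PD: pen down
FD 7: (0,0) -> (7,0) [heading=0, draw]
FD 13: (7,0) -> (20,0) [heading=0, draw]
BK 9: (20,0) -> (11,0) [heading=0, draw]
Final: pos=(11,0), heading=0, 3 segment(s) drawn

Answer: 11 0 0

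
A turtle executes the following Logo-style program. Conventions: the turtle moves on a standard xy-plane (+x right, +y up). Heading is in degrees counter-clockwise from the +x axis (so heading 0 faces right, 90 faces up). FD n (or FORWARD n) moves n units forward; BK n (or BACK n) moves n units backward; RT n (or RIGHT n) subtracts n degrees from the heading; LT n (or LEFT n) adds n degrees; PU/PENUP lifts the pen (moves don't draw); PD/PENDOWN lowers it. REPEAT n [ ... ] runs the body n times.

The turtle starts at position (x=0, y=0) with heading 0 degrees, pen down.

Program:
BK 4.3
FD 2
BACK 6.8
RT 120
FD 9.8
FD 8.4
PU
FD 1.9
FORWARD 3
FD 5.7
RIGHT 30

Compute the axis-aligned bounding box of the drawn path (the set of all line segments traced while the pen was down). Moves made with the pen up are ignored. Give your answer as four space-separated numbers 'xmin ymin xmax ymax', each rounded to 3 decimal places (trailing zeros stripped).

Answer: -18.2 -15.762 0 0

Derivation:
Executing turtle program step by step:
Start: pos=(0,0), heading=0, pen down
BK 4.3: (0,0) -> (-4.3,0) [heading=0, draw]
FD 2: (-4.3,0) -> (-2.3,0) [heading=0, draw]
BK 6.8: (-2.3,0) -> (-9.1,0) [heading=0, draw]
RT 120: heading 0 -> 240
FD 9.8: (-9.1,0) -> (-14,-8.487) [heading=240, draw]
FD 8.4: (-14,-8.487) -> (-18.2,-15.762) [heading=240, draw]
PU: pen up
FD 1.9: (-18.2,-15.762) -> (-19.15,-17.407) [heading=240, move]
FD 3: (-19.15,-17.407) -> (-20.65,-20.005) [heading=240, move]
FD 5.7: (-20.65,-20.005) -> (-23.5,-24.942) [heading=240, move]
RT 30: heading 240 -> 210
Final: pos=(-23.5,-24.942), heading=210, 5 segment(s) drawn

Segment endpoints: x in {-18.2, -14, -9.1, -4.3, -2.3, 0}, y in {-15.762, -8.487, 0}
xmin=-18.2, ymin=-15.762, xmax=0, ymax=0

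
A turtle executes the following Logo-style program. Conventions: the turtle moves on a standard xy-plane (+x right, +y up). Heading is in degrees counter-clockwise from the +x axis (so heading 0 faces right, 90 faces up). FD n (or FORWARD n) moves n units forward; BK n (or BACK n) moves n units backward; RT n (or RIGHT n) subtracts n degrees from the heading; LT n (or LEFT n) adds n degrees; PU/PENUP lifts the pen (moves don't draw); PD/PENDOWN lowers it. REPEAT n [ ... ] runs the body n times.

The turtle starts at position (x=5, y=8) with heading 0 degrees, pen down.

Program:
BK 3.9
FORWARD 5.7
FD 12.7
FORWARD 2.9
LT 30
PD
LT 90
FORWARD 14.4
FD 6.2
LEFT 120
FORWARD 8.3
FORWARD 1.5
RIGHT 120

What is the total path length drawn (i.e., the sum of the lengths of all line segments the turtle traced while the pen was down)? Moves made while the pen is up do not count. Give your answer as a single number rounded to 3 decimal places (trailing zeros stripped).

Answer: 55.6

Derivation:
Executing turtle program step by step:
Start: pos=(5,8), heading=0, pen down
BK 3.9: (5,8) -> (1.1,8) [heading=0, draw]
FD 5.7: (1.1,8) -> (6.8,8) [heading=0, draw]
FD 12.7: (6.8,8) -> (19.5,8) [heading=0, draw]
FD 2.9: (19.5,8) -> (22.4,8) [heading=0, draw]
LT 30: heading 0 -> 30
PD: pen down
LT 90: heading 30 -> 120
FD 14.4: (22.4,8) -> (15.2,20.471) [heading=120, draw]
FD 6.2: (15.2,20.471) -> (12.1,25.84) [heading=120, draw]
LT 120: heading 120 -> 240
FD 8.3: (12.1,25.84) -> (7.95,18.652) [heading=240, draw]
FD 1.5: (7.95,18.652) -> (7.2,17.353) [heading=240, draw]
RT 120: heading 240 -> 120
Final: pos=(7.2,17.353), heading=120, 8 segment(s) drawn

Segment lengths:
  seg 1: (5,8) -> (1.1,8), length = 3.9
  seg 2: (1.1,8) -> (6.8,8), length = 5.7
  seg 3: (6.8,8) -> (19.5,8), length = 12.7
  seg 4: (19.5,8) -> (22.4,8), length = 2.9
  seg 5: (22.4,8) -> (15.2,20.471), length = 14.4
  seg 6: (15.2,20.471) -> (12.1,25.84), length = 6.2
  seg 7: (12.1,25.84) -> (7.95,18.652), length = 8.3
  seg 8: (7.95,18.652) -> (7.2,17.353), length = 1.5
Total = 55.6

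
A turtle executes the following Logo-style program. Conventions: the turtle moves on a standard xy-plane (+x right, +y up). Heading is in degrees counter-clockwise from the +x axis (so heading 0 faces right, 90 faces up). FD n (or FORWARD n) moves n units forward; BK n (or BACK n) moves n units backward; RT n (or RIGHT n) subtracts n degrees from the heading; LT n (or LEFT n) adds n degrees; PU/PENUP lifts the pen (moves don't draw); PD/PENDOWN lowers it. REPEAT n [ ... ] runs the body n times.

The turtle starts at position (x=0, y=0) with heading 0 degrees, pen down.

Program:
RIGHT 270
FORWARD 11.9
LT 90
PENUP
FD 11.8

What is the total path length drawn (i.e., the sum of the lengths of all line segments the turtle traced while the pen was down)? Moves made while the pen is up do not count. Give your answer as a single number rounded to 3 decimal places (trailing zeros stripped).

Answer: 11.9

Derivation:
Executing turtle program step by step:
Start: pos=(0,0), heading=0, pen down
RT 270: heading 0 -> 90
FD 11.9: (0,0) -> (0,11.9) [heading=90, draw]
LT 90: heading 90 -> 180
PU: pen up
FD 11.8: (0,11.9) -> (-11.8,11.9) [heading=180, move]
Final: pos=(-11.8,11.9), heading=180, 1 segment(s) drawn

Segment lengths:
  seg 1: (0,0) -> (0,11.9), length = 11.9
Total = 11.9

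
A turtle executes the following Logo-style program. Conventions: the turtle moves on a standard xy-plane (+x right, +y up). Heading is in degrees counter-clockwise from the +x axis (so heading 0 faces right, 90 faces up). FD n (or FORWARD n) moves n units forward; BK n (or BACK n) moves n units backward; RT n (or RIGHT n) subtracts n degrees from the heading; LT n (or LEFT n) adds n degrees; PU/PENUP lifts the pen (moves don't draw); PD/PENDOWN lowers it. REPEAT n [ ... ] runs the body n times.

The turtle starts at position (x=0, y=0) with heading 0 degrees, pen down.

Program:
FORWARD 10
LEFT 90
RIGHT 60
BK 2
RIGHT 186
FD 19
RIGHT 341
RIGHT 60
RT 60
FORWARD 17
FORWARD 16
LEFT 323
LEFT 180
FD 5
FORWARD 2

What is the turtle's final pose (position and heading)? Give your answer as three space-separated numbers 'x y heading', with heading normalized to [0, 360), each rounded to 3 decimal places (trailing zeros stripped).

Answer: -19.36 17.031 246

Derivation:
Executing turtle program step by step:
Start: pos=(0,0), heading=0, pen down
FD 10: (0,0) -> (10,0) [heading=0, draw]
LT 90: heading 0 -> 90
RT 60: heading 90 -> 30
BK 2: (10,0) -> (8.268,-1) [heading=30, draw]
RT 186: heading 30 -> 204
FD 19: (8.268,-1) -> (-9.089,-8.728) [heading=204, draw]
RT 341: heading 204 -> 223
RT 60: heading 223 -> 163
RT 60: heading 163 -> 103
FD 17: (-9.089,-8.728) -> (-12.914,7.836) [heading=103, draw]
FD 16: (-12.914,7.836) -> (-16.513,23.426) [heading=103, draw]
LT 323: heading 103 -> 66
LT 180: heading 66 -> 246
FD 5: (-16.513,23.426) -> (-18.546,18.858) [heading=246, draw]
FD 2: (-18.546,18.858) -> (-19.36,17.031) [heading=246, draw]
Final: pos=(-19.36,17.031), heading=246, 7 segment(s) drawn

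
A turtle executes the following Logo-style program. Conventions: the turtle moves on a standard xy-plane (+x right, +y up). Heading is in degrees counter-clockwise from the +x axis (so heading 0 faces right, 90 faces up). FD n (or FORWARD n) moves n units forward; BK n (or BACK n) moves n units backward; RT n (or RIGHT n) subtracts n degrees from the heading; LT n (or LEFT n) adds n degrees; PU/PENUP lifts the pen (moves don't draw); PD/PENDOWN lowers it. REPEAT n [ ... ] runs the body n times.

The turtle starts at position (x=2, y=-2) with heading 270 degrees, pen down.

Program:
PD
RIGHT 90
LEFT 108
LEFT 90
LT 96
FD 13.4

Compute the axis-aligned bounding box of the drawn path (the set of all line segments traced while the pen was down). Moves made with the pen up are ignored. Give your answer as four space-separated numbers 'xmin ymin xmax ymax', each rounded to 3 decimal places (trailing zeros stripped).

Executing turtle program step by step:
Start: pos=(2,-2), heading=270, pen down
PD: pen down
RT 90: heading 270 -> 180
LT 108: heading 180 -> 288
LT 90: heading 288 -> 18
LT 96: heading 18 -> 114
FD 13.4: (2,-2) -> (-3.45,10.242) [heading=114, draw]
Final: pos=(-3.45,10.242), heading=114, 1 segment(s) drawn

Segment endpoints: x in {-3.45, 2}, y in {-2, 10.242}
xmin=-3.45, ymin=-2, xmax=2, ymax=10.242

Answer: -3.45 -2 2 10.242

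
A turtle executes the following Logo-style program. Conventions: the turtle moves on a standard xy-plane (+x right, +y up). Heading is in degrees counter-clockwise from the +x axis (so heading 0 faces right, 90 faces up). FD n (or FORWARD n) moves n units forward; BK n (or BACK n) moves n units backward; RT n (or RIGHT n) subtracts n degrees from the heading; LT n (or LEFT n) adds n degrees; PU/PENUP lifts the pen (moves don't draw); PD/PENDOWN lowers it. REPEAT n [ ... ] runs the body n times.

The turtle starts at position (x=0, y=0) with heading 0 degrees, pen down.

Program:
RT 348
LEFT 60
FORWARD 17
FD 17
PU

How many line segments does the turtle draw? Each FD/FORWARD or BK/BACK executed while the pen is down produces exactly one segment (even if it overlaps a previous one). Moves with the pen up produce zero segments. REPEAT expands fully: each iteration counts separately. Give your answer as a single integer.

Answer: 2

Derivation:
Executing turtle program step by step:
Start: pos=(0,0), heading=0, pen down
RT 348: heading 0 -> 12
LT 60: heading 12 -> 72
FD 17: (0,0) -> (5.253,16.168) [heading=72, draw]
FD 17: (5.253,16.168) -> (10.507,32.336) [heading=72, draw]
PU: pen up
Final: pos=(10.507,32.336), heading=72, 2 segment(s) drawn
Segments drawn: 2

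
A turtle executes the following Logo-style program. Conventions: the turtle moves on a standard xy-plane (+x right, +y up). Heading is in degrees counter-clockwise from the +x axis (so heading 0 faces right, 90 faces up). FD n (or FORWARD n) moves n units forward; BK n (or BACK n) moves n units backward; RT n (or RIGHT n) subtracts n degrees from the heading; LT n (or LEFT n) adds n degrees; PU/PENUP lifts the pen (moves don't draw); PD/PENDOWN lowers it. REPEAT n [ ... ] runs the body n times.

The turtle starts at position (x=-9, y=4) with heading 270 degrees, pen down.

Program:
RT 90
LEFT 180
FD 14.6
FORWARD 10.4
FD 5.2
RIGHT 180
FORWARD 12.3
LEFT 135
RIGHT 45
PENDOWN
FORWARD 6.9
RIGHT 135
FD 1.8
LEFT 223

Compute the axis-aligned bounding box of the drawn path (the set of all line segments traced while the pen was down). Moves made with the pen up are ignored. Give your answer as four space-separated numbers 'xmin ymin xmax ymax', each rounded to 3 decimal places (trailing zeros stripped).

Answer: -9 -2.9 21.2 4

Derivation:
Executing turtle program step by step:
Start: pos=(-9,4), heading=270, pen down
RT 90: heading 270 -> 180
LT 180: heading 180 -> 0
FD 14.6: (-9,4) -> (5.6,4) [heading=0, draw]
FD 10.4: (5.6,4) -> (16,4) [heading=0, draw]
FD 5.2: (16,4) -> (21.2,4) [heading=0, draw]
RT 180: heading 0 -> 180
FD 12.3: (21.2,4) -> (8.9,4) [heading=180, draw]
LT 135: heading 180 -> 315
RT 45: heading 315 -> 270
PD: pen down
FD 6.9: (8.9,4) -> (8.9,-2.9) [heading=270, draw]
RT 135: heading 270 -> 135
FD 1.8: (8.9,-2.9) -> (7.627,-1.627) [heading=135, draw]
LT 223: heading 135 -> 358
Final: pos=(7.627,-1.627), heading=358, 6 segment(s) drawn

Segment endpoints: x in {-9, 5.6, 7.627, 8.9, 8.9, 16, 21.2}, y in {-2.9, -1.627, 4, 4, 4, 4}
xmin=-9, ymin=-2.9, xmax=21.2, ymax=4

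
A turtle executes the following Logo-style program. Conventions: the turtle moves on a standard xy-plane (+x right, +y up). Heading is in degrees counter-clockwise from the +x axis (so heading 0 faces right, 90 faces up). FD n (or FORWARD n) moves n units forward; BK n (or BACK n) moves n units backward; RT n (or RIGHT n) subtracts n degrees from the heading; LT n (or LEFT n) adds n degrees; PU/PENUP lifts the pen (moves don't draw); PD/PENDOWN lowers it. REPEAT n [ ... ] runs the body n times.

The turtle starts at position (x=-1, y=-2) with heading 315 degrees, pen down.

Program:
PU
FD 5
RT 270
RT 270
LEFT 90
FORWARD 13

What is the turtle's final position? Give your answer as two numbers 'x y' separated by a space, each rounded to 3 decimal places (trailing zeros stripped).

Answer: -6.657 -14.728

Derivation:
Executing turtle program step by step:
Start: pos=(-1,-2), heading=315, pen down
PU: pen up
FD 5: (-1,-2) -> (2.536,-5.536) [heading=315, move]
RT 270: heading 315 -> 45
RT 270: heading 45 -> 135
LT 90: heading 135 -> 225
FD 13: (2.536,-5.536) -> (-6.657,-14.728) [heading=225, move]
Final: pos=(-6.657,-14.728), heading=225, 0 segment(s) drawn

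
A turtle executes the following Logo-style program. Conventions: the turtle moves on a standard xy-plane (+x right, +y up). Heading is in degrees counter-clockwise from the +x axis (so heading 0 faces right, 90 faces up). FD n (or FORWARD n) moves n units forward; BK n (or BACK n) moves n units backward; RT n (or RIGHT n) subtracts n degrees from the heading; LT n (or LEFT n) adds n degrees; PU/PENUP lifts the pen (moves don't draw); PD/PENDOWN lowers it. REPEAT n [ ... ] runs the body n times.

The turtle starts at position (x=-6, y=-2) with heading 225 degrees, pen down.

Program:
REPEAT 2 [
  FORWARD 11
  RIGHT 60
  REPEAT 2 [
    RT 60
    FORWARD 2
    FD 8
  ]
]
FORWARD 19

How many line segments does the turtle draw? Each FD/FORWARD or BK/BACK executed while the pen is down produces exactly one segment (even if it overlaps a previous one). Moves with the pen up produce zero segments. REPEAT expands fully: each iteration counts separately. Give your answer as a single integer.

Answer: 11

Derivation:
Executing turtle program step by step:
Start: pos=(-6,-2), heading=225, pen down
REPEAT 2 [
  -- iteration 1/2 --
  FD 11: (-6,-2) -> (-13.778,-9.778) [heading=225, draw]
  RT 60: heading 225 -> 165
  REPEAT 2 [
    -- iteration 1/2 --
    RT 60: heading 165 -> 105
    FD 2: (-13.778,-9.778) -> (-14.296,-7.846) [heading=105, draw]
    FD 8: (-14.296,-7.846) -> (-16.366,-0.119) [heading=105, draw]
    -- iteration 2/2 --
    RT 60: heading 105 -> 45
    FD 2: (-16.366,-0.119) -> (-14.952,1.295) [heading=45, draw]
    FD 8: (-14.952,1.295) -> (-9.295,6.952) [heading=45, draw]
  ]
  -- iteration 2/2 --
  FD 11: (-9.295,6.952) -> (-1.517,14.73) [heading=45, draw]
  RT 60: heading 45 -> 345
  REPEAT 2 [
    -- iteration 1/2 --
    RT 60: heading 345 -> 285
    FD 2: (-1.517,14.73) -> (-0.999,12.798) [heading=285, draw]
    FD 8: (-0.999,12.798) -> (1.071,5.071) [heading=285, draw]
    -- iteration 2/2 --
    RT 60: heading 285 -> 225
    FD 2: (1.071,5.071) -> (-0.343,3.657) [heading=225, draw]
    FD 8: (-0.343,3.657) -> (-6,-2) [heading=225, draw]
  ]
]
FD 19: (-6,-2) -> (-19.435,-15.435) [heading=225, draw]
Final: pos=(-19.435,-15.435), heading=225, 11 segment(s) drawn
Segments drawn: 11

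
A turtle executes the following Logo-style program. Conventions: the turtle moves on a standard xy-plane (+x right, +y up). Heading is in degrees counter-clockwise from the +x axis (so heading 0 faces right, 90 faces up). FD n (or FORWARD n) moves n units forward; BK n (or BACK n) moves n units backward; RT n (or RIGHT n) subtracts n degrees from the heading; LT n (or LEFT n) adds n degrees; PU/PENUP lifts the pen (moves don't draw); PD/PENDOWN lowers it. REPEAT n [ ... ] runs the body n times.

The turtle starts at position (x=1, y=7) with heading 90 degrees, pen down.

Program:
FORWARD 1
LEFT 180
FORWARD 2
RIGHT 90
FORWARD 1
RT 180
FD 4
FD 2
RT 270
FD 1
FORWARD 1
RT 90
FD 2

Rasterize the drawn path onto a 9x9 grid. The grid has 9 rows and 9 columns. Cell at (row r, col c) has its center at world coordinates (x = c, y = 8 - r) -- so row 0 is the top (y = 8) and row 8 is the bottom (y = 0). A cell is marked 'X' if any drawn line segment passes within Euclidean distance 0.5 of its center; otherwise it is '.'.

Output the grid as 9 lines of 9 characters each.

Segment 0: (1,7) -> (1,8)
Segment 1: (1,8) -> (1,6)
Segment 2: (1,6) -> (-0,6)
Segment 3: (-0,6) -> (4,6)
Segment 4: (4,6) -> (6,6)
Segment 5: (6,6) -> (6,7)
Segment 6: (6,7) -> (6,8)
Segment 7: (6,8) -> (8,8)

Answer: .X....XXX
.X....X..
XXXXXXX..
.........
.........
.........
.........
.........
.........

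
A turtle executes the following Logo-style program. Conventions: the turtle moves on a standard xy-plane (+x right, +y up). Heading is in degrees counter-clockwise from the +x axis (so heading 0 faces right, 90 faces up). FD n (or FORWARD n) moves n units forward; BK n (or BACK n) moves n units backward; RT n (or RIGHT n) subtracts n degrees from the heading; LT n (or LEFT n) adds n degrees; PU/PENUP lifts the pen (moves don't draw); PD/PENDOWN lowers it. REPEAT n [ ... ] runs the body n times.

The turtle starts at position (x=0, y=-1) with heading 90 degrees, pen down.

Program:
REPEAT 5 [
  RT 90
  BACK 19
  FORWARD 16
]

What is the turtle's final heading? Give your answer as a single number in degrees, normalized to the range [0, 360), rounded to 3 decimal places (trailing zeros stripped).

Answer: 0

Derivation:
Executing turtle program step by step:
Start: pos=(0,-1), heading=90, pen down
REPEAT 5 [
  -- iteration 1/5 --
  RT 90: heading 90 -> 0
  BK 19: (0,-1) -> (-19,-1) [heading=0, draw]
  FD 16: (-19,-1) -> (-3,-1) [heading=0, draw]
  -- iteration 2/5 --
  RT 90: heading 0 -> 270
  BK 19: (-3,-1) -> (-3,18) [heading=270, draw]
  FD 16: (-3,18) -> (-3,2) [heading=270, draw]
  -- iteration 3/5 --
  RT 90: heading 270 -> 180
  BK 19: (-3,2) -> (16,2) [heading=180, draw]
  FD 16: (16,2) -> (0,2) [heading=180, draw]
  -- iteration 4/5 --
  RT 90: heading 180 -> 90
  BK 19: (0,2) -> (0,-17) [heading=90, draw]
  FD 16: (0,-17) -> (0,-1) [heading=90, draw]
  -- iteration 5/5 --
  RT 90: heading 90 -> 0
  BK 19: (0,-1) -> (-19,-1) [heading=0, draw]
  FD 16: (-19,-1) -> (-3,-1) [heading=0, draw]
]
Final: pos=(-3,-1), heading=0, 10 segment(s) drawn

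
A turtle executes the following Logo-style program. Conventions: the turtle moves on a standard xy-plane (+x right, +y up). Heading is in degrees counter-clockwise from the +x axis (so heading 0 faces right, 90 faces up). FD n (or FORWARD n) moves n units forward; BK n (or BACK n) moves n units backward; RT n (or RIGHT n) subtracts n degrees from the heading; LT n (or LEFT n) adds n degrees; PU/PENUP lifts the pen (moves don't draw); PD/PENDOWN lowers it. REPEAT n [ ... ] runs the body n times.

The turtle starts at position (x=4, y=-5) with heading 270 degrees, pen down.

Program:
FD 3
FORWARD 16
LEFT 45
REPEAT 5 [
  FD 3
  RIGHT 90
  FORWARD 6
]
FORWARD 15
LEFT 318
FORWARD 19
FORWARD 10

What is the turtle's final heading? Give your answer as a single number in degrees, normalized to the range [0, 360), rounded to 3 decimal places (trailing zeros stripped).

Executing turtle program step by step:
Start: pos=(4,-5), heading=270, pen down
FD 3: (4,-5) -> (4,-8) [heading=270, draw]
FD 16: (4,-8) -> (4,-24) [heading=270, draw]
LT 45: heading 270 -> 315
REPEAT 5 [
  -- iteration 1/5 --
  FD 3: (4,-24) -> (6.121,-26.121) [heading=315, draw]
  RT 90: heading 315 -> 225
  FD 6: (6.121,-26.121) -> (1.879,-30.364) [heading=225, draw]
  -- iteration 2/5 --
  FD 3: (1.879,-30.364) -> (-0.243,-32.485) [heading=225, draw]
  RT 90: heading 225 -> 135
  FD 6: (-0.243,-32.485) -> (-4.485,-28.243) [heading=135, draw]
  -- iteration 3/5 --
  FD 3: (-4.485,-28.243) -> (-6.607,-26.121) [heading=135, draw]
  RT 90: heading 135 -> 45
  FD 6: (-6.607,-26.121) -> (-2.364,-21.879) [heading=45, draw]
  -- iteration 4/5 --
  FD 3: (-2.364,-21.879) -> (-0.243,-19.757) [heading=45, draw]
  RT 90: heading 45 -> 315
  FD 6: (-0.243,-19.757) -> (4,-24) [heading=315, draw]
  -- iteration 5/5 --
  FD 3: (4,-24) -> (6.121,-26.121) [heading=315, draw]
  RT 90: heading 315 -> 225
  FD 6: (6.121,-26.121) -> (1.879,-30.364) [heading=225, draw]
]
FD 15: (1.879,-30.364) -> (-8.728,-40.971) [heading=225, draw]
LT 318: heading 225 -> 183
FD 19: (-8.728,-40.971) -> (-27.702,-41.965) [heading=183, draw]
FD 10: (-27.702,-41.965) -> (-37.688,-42.488) [heading=183, draw]
Final: pos=(-37.688,-42.488), heading=183, 15 segment(s) drawn

Answer: 183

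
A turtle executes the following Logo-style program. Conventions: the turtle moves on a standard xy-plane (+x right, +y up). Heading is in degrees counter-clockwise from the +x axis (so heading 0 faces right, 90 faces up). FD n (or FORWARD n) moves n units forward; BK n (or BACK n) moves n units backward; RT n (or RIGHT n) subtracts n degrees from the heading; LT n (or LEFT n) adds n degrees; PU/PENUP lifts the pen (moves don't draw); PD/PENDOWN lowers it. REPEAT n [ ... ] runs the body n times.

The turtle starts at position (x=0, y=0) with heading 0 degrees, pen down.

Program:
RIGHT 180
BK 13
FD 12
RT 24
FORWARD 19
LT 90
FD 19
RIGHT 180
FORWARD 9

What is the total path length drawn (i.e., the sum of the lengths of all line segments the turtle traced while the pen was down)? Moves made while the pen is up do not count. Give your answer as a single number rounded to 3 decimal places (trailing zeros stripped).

Executing turtle program step by step:
Start: pos=(0,0), heading=0, pen down
RT 180: heading 0 -> 180
BK 13: (0,0) -> (13,0) [heading=180, draw]
FD 12: (13,0) -> (1,0) [heading=180, draw]
RT 24: heading 180 -> 156
FD 19: (1,0) -> (-16.357,7.728) [heading=156, draw]
LT 90: heading 156 -> 246
FD 19: (-16.357,7.728) -> (-24.085,-9.629) [heading=246, draw]
RT 180: heading 246 -> 66
FD 9: (-24.085,-9.629) -> (-20.425,-1.407) [heading=66, draw]
Final: pos=(-20.425,-1.407), heading=66, 5 segment(s) drawn

Segment lengths:
  seg 1: (0,0) -> (13,0), length = 13
  seg 2: (13,0) -> (1,0), length = 12
  seg 3: (1,0) -> (-16.357,7.728), length = 19
  seg 4: (-16.357,7.728) -> (-24.085,-9.629), length = 19
  seg 5: (-24.085,-9.629) -> (-20.425,-1.407), length = 9
Total = 72

Answer: 72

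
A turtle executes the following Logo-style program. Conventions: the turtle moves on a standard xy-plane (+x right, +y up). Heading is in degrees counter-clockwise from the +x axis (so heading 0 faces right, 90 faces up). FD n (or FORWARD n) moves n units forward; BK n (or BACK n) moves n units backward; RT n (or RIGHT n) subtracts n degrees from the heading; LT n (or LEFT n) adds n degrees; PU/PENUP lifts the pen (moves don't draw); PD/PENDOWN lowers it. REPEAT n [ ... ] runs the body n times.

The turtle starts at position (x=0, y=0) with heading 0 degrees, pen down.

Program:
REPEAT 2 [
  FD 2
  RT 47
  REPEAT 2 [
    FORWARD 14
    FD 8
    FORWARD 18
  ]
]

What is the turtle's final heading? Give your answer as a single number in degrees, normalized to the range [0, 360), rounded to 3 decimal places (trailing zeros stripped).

Answer: 266

Derivation:
Executing turtle program step by step:
Start: pos=(0,0), heading=0, pen down
REPEAT 2 [
  -- iteration 1/2 --
  FD 2: (0,0) -> (2,0) [heading=0, draw]
  RT 47: heading 0 -> 313
  REPEAT 2 [
    -- iteration 1/2 --
    FD 14: (2,0) -> (11.548,-10.239) [heading=313, draw]
    FD 8: (11.548,-10.239) -> (17.004,-16.09) [heading=313, draw]
    FD 18: (17.004,-16.09) -> (29.28,-29.254) [heading=313, draw]
    -- iteration 2/2 --
    FD 14: (29.28,-29.254) -> (38.828,-39.493) [heading=313, draw]
    FD 8: (38.828,-39.493) -> (44.284,-45.344) [heading=313, draw]
    FD 18: (44.284,-45.344) -> (56.56,-58.508) [heading=313, draw]
  ]
  -- iteration 2/2 --
  FD 2: (56.56,-58.508) -> (57.924,-59.971) [heading=313, draw]
  RT 47: heading 313 -> 266
  REPEAT 2 [
    -- iteration 1/2 --
    FD 14: (57.924,-59.971) -> (56.947,-73.937) [heading=266, draw]
    FD 8: (56.947,-73.937) -> (56.389,-81.917) [heading=266, draw]
    FD 18: (56.389,-81.917) -> (55.134,-99.874) [heading=266, draw]
    -- iteration 2/2 --
    FD 14: (55.134,-99.874) -> (54.157,-113.839) [heading=266, draw]
    FD 8: (54.157,-113.839) -> (53.599,-121.82) [heading=266, draw]
    FD 18: (53.599,-121.82) -> (52.343,-139.776) [heading=266, draw]
  ]
]
Final: pos=(52.343,-139.776), heading=266, 14 segment(s) drawn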